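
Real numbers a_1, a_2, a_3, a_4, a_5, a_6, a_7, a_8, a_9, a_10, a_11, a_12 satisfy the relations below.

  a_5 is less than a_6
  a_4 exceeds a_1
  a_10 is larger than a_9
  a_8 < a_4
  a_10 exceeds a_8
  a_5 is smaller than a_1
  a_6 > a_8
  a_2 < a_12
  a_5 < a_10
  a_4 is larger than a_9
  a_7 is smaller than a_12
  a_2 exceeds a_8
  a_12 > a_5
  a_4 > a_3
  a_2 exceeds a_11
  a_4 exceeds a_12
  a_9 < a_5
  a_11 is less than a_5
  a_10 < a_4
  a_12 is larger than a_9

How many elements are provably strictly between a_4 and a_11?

5

Chaining upward from a_11 reaches: a_2, a_5, a_12, a_10, a_6, a_1.
Chaining downward from a_4 reaches: a_9, a_8, a_2, a_5, a_3, a_7, a_12, a_10, a_1.
Strictly between a_11 and a_4 are those in both lists: a_2, a_5, a_12, a_10, a_1 — 5 elements.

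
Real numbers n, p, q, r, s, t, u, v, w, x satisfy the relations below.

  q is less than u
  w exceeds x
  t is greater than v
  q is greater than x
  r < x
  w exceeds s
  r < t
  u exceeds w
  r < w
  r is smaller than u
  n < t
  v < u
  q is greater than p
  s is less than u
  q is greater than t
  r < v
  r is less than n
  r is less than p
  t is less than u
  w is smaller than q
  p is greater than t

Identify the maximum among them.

u

r is not greatest since r < v; n is not greatest since n < t; v is not greatest since v < t; s is not greatest since s < w; x is not greatest since x < q; t is not greatest since t < p; p is not greatest since p < q; w is not greatest since w < u; q is not greatest since q < u.
Only u has nothing above it, so u is the maximum.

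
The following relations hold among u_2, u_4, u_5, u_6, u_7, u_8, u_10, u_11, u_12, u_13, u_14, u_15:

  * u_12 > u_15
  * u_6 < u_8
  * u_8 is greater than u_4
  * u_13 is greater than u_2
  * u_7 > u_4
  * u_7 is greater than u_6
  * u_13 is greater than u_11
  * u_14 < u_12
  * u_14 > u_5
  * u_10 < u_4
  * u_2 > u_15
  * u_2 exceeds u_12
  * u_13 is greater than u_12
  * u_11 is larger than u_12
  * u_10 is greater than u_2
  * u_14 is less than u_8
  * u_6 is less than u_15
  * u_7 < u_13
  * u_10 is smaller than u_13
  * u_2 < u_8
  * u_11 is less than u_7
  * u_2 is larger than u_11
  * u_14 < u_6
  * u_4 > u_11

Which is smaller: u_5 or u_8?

u_5 < u_14 < u_6 < u_15 < u_12 < u_11 < u_2 < u_10 < u_4 < u_8, by transitivity through u_14, u_6, u_15, u_12, u_11, u_2, u_10, u_4.
So u_5 < u_8; u_5 is the smaller of the two.

u_5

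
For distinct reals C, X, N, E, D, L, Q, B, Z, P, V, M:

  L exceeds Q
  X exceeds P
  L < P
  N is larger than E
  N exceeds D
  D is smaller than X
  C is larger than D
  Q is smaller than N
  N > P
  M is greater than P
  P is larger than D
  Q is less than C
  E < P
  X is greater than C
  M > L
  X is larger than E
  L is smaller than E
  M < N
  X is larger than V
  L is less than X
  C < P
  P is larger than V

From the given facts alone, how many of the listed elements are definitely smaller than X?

7

Directly below X: D, V, L, C, E, P.
One step further: Q (7 so far).
No other element is forced below X by the given relations, so the count is 7.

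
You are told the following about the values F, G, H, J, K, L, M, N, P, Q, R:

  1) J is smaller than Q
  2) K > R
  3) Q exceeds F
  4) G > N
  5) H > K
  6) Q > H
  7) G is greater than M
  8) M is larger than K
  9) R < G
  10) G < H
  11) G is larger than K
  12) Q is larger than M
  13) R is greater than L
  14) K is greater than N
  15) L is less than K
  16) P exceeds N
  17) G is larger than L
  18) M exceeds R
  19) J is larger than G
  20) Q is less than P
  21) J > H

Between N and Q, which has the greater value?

Q

The relevant relations are N < K; K < M; M < G; G < J; J < Q.
Together: N < K < M < G < J < Q.
So N < Q; Q is the larger of the two.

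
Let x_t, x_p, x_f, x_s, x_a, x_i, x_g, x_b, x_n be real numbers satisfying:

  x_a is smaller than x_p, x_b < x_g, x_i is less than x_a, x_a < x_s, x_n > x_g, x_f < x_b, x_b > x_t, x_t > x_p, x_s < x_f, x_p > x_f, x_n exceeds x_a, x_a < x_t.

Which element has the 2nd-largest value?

The consecutive relations fix a unique order: x_i < x_a < x_s < x_f < x_p < x_t < x_b < x_g < x_n.
The 2nd largest is x_g.

x_g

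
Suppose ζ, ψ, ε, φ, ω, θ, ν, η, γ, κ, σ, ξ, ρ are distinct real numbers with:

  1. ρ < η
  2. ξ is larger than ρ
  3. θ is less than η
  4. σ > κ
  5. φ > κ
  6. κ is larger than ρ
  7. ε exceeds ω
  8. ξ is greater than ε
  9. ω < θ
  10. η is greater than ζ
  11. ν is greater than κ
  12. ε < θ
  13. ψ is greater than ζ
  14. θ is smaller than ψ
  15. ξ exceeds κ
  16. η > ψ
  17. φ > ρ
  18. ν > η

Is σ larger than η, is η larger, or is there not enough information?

undetermined

Following every chain through σ: below σ we get ρ, κ.
η is not reached, and no chain runs the other way from η to σ.
So the given relations leave the order of σ and η undetermined.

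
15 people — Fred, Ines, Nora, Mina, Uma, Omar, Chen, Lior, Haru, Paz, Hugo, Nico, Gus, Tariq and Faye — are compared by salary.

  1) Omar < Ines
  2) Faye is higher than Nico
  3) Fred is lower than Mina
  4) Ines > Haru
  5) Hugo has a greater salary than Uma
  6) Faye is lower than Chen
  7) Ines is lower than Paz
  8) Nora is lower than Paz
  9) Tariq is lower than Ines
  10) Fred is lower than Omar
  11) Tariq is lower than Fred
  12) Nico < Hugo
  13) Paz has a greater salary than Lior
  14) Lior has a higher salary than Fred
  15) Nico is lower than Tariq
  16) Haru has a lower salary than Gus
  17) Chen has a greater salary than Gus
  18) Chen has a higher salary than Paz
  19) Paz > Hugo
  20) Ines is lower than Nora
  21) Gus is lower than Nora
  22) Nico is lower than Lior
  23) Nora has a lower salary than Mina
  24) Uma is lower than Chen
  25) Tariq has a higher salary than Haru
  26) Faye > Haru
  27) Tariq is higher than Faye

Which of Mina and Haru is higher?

The relevant relations are Haru < Faye; Faye < Tariq; Tariq < Fred; Fred < Omar; Omar < Ines; Ines < Nora; Nora < Mina.
Together: Haru < Faye < Tariq < Fred < Omar < Ines < Nora < Mina.
So Haru < Mina; Mina is the higher of the two.

Mina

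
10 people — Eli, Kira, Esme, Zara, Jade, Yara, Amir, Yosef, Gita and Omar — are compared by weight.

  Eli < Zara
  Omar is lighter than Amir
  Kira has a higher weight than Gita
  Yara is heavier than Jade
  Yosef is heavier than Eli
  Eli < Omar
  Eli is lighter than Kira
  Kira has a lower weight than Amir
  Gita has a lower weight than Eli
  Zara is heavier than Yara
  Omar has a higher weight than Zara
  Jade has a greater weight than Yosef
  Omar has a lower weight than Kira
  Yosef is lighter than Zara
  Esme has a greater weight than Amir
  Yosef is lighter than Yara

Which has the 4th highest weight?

Chaining the given pairs: Gita < Eli < Yosef < Jade < Yara < Zara < Omar < Kira < Amir < Esme.
Counting 4 from the largest end gives Omar.

Omar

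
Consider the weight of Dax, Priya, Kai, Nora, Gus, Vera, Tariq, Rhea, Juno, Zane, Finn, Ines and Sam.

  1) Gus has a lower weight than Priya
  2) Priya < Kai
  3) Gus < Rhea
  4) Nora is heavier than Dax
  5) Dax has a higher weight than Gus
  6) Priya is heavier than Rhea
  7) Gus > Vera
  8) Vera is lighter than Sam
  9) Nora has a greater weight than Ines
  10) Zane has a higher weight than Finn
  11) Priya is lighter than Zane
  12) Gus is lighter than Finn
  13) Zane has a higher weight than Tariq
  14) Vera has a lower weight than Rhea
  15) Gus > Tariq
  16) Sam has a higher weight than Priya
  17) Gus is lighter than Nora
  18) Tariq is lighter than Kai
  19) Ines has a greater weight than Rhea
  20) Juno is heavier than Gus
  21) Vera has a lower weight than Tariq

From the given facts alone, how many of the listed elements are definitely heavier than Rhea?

6

From Rhea the given relations immediately reach Priya, Ines.
From those, Kai, Nora, Zane, Sam — 6 in total.
No other element is forced above Rhea by the given relations, so the count is 6.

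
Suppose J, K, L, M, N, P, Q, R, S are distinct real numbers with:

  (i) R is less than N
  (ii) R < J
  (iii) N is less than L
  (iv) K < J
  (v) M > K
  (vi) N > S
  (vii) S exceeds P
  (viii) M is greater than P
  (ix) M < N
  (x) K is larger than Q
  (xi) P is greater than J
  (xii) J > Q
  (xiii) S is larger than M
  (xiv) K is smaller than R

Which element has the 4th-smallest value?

J

Piecing the relations together gives one ordering: Q < K < R < J < P < M < S < N < L.
The 4th smallest is J.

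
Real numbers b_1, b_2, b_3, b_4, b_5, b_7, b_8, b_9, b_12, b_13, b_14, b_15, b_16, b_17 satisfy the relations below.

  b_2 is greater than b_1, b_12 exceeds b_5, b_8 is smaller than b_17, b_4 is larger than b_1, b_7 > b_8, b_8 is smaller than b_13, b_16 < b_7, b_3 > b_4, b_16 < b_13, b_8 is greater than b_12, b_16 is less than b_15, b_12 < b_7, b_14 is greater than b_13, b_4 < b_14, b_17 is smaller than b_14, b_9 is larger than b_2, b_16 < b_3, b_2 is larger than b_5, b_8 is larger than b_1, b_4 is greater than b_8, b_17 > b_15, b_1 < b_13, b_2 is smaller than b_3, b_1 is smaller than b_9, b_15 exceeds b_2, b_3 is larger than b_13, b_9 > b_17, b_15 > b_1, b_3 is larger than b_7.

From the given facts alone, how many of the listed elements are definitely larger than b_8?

Directly above b_8: b_7, b_13, b_17, b_4.
One step further: b_3, b_14, b_9 (7 so far).
No other element is forced above b_8 by the given relations, so the count is 7.

7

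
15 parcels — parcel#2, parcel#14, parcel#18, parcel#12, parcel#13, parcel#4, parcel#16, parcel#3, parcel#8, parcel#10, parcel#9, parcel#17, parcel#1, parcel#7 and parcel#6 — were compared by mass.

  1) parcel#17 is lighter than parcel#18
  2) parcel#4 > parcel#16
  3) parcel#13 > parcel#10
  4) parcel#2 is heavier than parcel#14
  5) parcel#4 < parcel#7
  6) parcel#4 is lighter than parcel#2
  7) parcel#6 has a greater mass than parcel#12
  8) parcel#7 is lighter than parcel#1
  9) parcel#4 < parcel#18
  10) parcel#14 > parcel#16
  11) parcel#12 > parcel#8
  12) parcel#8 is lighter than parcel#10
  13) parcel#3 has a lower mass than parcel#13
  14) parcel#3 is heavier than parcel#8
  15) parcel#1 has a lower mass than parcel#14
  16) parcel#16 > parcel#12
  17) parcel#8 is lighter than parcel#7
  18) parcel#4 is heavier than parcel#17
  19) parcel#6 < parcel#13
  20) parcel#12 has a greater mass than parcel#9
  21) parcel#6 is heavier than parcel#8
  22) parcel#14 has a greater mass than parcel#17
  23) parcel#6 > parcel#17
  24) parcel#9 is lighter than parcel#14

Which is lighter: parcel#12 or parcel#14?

parcel#12 < parcel#16 and parcel#16 < parcel#4 give parcel#12 < parcel#4.
With parcel#4 < parcel#7: parcel#12 < parcel#16 < parcel#4 < parcel#7.
With parcel#7 < parcel#1: parcel#12 < parcel#16 < parcel#4 < parcel#7 < parcel#1.
Then parcel#1 < parcel#14 extends the chain to parcel#14.
So parcel#12 < parcel#14; parcel#12 is the lighter of the two.

parcel#12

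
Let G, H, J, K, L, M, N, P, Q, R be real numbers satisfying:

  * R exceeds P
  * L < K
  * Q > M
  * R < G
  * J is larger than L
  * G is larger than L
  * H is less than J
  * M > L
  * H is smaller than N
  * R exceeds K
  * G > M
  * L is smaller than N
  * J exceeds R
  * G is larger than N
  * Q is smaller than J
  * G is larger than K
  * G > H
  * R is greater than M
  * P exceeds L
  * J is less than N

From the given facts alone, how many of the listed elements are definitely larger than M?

5

From M the given relations immediately reach Q, R, G.
From those, J — 4 in total.
From those, N — 5 in total.
Nothing else is reachable above M; 5 in all.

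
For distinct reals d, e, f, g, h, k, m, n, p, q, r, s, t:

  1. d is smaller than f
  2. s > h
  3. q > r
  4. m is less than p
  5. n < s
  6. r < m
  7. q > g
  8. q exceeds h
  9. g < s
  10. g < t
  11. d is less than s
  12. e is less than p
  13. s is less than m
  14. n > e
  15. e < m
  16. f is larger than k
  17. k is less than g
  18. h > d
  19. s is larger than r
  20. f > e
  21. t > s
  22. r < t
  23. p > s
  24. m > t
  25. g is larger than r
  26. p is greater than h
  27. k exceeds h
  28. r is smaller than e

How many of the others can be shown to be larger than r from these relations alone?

9

From r the given relations immediately reach e, g, s, t, m, q.
From those, n, p, f — 9 in total.
Nothing else is reachable above r; 9 in all.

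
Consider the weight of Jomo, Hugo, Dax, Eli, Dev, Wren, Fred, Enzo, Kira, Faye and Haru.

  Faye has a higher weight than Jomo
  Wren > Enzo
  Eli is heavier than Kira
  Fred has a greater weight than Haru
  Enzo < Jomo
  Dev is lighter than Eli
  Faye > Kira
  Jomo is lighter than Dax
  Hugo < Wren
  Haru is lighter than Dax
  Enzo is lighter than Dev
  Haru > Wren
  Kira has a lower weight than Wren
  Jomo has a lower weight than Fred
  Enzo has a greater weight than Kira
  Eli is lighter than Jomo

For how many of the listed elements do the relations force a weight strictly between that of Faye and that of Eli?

The relations place Eli below Faye. An element lies strictly between them when it is forced above Eli and also forced below Faye.
Above Eli: {Jomo, Fred, Dax}. Below Faye: {Kira, Enzo, Dev, Jomo}.
Intersection: {Jomo} — 1.

1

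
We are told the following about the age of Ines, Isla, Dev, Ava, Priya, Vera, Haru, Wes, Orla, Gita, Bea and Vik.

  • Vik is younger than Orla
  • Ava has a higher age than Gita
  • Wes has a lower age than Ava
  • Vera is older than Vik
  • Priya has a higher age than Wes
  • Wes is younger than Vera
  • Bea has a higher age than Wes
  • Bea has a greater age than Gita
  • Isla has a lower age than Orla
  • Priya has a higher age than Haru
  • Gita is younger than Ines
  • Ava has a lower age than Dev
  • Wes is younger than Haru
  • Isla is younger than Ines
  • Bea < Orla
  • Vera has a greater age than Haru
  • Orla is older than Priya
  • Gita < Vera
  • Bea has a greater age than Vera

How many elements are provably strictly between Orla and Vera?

1

The relations place Vera below Orla. An element lies strictly between them when it is forced above Vera and also forced below Orla.
Above Vera: {Bea}. Below Orla: {Gita, Vik, Wes, Haru, Isla, Priya, Bea}.
Intersection: {Bea} — 1.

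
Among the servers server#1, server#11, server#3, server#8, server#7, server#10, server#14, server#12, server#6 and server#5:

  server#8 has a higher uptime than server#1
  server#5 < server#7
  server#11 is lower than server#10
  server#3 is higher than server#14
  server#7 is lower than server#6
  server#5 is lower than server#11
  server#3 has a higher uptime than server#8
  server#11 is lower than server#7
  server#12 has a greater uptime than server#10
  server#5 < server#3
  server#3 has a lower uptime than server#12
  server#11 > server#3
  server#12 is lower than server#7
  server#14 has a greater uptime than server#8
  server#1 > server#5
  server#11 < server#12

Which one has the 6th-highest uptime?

server#3

Piecing the relations together gives one ordering: server#5 < server#1 < server#8 < server#14 < server#3 < server#11 < server#10 < server#12 < server#7 < server#6.
The 6th largest is server#3.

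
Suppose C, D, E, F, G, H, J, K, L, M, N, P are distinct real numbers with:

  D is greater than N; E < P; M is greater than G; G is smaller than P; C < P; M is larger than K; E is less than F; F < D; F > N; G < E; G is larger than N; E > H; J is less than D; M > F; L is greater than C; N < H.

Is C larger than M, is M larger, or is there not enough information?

Following every chain through C: above C we get L, P.
M is not reached, and no chain runs the other way from M to C.
So the given relations leave the order of C and M undetermined.

undetermined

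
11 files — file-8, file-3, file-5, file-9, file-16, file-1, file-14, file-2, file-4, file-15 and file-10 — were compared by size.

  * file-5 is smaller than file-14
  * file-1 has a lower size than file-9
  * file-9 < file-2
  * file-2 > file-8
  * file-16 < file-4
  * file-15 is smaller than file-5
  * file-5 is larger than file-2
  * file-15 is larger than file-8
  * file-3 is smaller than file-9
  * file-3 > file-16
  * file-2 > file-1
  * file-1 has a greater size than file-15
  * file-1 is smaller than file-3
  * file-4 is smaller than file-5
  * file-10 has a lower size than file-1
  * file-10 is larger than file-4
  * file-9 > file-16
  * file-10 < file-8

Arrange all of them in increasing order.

Each adjacent pair is fixed by a given relation: file-16 < file-4; file-4 < file-10; file-10 < file-8; file-8 < file-15; file-15 < file-1; file-1 < file-3; file-3 < file-9; file-9 < file-2; file-2 < file-5; file-5 < file-14. Chaining them end to end gives the full order.

file-16 < file-4 < file-10 < file-8 < file-15 < file-1 < file-3 < file-9 < file-2 < file-5 < file-14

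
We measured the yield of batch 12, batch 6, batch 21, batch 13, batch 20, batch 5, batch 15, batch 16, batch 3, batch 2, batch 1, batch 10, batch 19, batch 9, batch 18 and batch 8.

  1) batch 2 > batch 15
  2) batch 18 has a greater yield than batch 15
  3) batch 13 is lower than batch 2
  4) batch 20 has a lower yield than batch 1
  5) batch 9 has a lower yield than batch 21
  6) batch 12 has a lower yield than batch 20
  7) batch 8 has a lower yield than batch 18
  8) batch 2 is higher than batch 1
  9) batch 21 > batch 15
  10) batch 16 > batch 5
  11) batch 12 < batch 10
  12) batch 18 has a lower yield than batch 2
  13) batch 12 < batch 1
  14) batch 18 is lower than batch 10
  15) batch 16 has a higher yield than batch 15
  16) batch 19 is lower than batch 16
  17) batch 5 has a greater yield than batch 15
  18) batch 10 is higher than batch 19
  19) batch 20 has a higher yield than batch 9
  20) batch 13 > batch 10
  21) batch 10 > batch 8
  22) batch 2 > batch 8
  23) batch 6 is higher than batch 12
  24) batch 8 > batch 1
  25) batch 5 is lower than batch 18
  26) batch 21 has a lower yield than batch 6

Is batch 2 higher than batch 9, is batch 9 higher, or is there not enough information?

batch 9 < batch 20 and batch 20 < batch 1 give batch 9 < batch 1.
With batch 1 < batch 8: batch 9 < batch 20 < batch 1 < batch 8.
With batch 8 < batch 18: batch 9 < batch 20 < batch 1 < batch 8 < batch 18.
Then batch 18 < batch 10 extends the chain to batch 10.
Then batch 10 < batch 13 extends the chain to batch 13.
With batch 13 < batch 2: batch 9 < batch 20 < batch 1 < batch 8 < batch 18 < batch 10 < batch 13 < batch 2.
So batch 2 is higher.

batch 2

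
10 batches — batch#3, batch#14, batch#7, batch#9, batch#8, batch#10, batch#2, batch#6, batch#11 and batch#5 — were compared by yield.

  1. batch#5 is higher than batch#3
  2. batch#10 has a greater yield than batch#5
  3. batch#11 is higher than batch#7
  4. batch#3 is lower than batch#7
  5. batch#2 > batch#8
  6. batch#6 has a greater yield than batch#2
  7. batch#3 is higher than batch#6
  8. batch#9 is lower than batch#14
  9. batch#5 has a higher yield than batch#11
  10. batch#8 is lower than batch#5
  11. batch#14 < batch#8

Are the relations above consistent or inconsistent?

consistent

The single ordering batch#9 < batch#14 < batch#8 < batch#2 < batch#6 < batch#3 < batch#7 < batch#11 < batch#5 < batch#10 satisfies every listed relation, so no contradiction arises.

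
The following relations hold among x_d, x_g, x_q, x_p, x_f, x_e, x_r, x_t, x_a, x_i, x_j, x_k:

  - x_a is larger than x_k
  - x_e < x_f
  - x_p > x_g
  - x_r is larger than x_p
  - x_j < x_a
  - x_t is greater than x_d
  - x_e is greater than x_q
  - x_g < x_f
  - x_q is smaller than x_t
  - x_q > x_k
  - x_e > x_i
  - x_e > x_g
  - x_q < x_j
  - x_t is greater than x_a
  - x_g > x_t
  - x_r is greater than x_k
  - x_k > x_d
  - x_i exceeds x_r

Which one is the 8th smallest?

The consecutive relations fix a unique order: x_d < x_k < x_q < x_j < x_a < x_t < x_g < x_p < x_r < x_i < x_e < x_f.
The 8th smallest is x_p.

x_p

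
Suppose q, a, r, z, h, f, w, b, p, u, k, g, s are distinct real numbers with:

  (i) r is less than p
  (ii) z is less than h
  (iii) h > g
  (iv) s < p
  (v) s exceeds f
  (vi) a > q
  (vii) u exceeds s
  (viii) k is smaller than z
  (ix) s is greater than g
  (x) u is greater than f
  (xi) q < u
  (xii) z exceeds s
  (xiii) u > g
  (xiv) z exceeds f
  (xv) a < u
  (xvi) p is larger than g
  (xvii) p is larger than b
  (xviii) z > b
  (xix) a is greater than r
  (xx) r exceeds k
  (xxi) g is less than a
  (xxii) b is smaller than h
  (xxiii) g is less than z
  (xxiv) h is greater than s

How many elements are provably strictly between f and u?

Chaining upward from f reaches: s, z, h, p.
Chaining downward from u reaches: g, s, k, q, r, a.
Strictly between f and u are those in both lists: s — 1 element.

1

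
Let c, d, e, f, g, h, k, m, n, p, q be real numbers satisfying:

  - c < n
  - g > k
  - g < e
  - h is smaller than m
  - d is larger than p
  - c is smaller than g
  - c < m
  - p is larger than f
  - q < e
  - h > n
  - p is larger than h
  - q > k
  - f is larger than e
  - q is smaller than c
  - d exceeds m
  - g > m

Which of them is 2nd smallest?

The consecutive relations fix a unique order: k < q < c < n < h < m < g < e < f < p < d.
The 2nd smallest is q.

q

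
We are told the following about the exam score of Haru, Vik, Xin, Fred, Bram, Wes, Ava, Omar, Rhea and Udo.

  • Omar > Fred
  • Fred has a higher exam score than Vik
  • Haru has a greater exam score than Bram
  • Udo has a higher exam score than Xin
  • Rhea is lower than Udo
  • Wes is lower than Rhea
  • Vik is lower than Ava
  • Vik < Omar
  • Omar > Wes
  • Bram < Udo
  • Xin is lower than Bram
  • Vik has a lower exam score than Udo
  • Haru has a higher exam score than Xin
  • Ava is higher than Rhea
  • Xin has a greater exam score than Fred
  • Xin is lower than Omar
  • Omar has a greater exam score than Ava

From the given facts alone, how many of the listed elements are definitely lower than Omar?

The elements the relations force below Omar are Vik, Fred, Xin, Wes, Rhea, Ava — no chain reaches any other.
That is 6.

6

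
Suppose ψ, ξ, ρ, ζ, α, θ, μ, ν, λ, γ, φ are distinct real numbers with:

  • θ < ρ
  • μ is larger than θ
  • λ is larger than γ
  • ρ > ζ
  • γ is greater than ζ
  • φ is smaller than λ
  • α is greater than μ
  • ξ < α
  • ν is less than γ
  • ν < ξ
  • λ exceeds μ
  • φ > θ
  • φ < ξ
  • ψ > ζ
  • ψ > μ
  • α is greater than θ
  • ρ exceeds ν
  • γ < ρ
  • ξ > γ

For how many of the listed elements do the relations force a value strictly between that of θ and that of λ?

Chaining upward from θ reaches: φ, μ, ψ, ρ, ξ, α.
Chaining downward from λ reaches: ζ, ν, φ, γ, μ.
Strictly between θ and λ are those in both lists: φ, μ — 2 elements.

2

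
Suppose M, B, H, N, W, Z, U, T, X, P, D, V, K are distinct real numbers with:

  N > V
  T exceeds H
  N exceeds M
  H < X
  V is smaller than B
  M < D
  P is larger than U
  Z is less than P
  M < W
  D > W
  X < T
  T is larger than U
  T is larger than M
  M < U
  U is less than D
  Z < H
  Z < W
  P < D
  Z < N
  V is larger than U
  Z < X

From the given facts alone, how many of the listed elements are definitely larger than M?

8

From M the given relations immediately reach U, W, D, T, N.
From those, V, P — 7 in total.
From those, B — 8 in total.
No other element is forced above M by the given relations, so the count is 8.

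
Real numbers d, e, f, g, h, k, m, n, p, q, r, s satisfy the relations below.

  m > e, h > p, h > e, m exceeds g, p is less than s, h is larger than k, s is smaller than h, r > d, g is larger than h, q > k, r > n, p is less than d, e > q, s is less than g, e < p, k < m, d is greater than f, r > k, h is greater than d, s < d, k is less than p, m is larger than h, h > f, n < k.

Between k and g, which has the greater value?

Link the given pairs in sequence: k < q; q < e; e < p; p < s; s < d; d < h; h < g.
Chaining these gives k < q < e < p < s < d < h < g.
So k < g; g is the larger of the two.

g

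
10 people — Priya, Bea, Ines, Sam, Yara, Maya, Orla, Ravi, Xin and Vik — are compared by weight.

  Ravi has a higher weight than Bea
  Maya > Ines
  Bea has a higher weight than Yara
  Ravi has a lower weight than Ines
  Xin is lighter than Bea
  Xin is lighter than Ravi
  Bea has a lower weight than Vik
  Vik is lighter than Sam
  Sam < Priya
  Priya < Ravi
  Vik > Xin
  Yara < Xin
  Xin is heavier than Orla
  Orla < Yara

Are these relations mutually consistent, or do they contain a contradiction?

Every relation is compatible with Orla < Yara < Xin < Bea < Vik < Sam < Priya < Ravi < Ines < Maya; the set is consistent.

consistent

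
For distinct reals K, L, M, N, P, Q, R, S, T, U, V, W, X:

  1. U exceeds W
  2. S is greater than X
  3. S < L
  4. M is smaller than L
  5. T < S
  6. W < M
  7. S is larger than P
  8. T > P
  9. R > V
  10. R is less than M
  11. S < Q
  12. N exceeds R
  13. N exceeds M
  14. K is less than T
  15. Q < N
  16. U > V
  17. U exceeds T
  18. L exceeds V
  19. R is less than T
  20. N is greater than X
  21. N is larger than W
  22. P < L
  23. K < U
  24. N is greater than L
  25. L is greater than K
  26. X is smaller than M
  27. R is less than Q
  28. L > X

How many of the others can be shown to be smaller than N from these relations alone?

The elements the relations force below N are V, P, R, X, W, K, T, S, Q, M, L — no chain reaches any other.
That is 11.

11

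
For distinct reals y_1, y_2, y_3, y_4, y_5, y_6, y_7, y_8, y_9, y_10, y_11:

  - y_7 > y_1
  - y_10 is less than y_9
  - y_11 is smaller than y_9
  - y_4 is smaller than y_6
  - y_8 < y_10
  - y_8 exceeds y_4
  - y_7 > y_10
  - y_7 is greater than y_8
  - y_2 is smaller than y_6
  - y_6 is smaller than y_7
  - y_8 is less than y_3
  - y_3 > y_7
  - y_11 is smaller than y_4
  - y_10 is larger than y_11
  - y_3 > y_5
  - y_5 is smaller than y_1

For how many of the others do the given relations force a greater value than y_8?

From y_8 the given relations immediately reach y_10, y_7, y_3.
From those, y_9 — 4 in total.
Nothing else is reachable above y_8; 4 in all.

4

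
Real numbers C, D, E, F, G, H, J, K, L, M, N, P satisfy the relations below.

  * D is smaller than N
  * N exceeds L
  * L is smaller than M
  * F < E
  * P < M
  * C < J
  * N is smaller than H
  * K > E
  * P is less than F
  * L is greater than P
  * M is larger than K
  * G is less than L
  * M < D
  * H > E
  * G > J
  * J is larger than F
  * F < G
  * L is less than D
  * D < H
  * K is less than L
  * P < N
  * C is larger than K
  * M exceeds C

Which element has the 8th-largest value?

C

Chaining the given pairs: P < F < E < K < C < J < G < L < M < D < N < H.
Counting 8 from the largest end gives C.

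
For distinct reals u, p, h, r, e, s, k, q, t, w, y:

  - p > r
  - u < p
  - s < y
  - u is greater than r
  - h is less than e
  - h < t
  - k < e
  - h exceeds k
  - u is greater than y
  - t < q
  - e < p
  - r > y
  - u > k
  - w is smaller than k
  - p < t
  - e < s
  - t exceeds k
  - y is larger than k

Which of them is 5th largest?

Chaining the given pairs: w < k < h < e < s < y < r < u < p < t < q.
The 5th largest is r.

r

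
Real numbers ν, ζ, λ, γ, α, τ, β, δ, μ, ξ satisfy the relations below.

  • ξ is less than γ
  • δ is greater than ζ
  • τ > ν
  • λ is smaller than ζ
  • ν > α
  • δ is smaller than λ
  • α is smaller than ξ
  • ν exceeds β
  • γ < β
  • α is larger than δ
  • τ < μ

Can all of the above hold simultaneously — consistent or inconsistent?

Chaining the given relations yields λ < ζ < δ, so λ < δ. But one relation states δ < λ. These cannot both hold.

inconsistent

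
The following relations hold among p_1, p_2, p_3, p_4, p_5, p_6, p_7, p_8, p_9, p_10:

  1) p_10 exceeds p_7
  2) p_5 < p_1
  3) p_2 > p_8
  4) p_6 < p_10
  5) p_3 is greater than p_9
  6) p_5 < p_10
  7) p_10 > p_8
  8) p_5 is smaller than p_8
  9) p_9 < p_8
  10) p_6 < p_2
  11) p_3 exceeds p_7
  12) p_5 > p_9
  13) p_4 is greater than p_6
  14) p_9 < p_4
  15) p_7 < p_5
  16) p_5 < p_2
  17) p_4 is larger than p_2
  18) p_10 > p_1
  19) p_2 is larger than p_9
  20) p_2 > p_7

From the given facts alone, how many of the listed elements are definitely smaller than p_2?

Directly below p_2: p_7, p_6, p_9, p_5, p_8.
Nothing else is reachable below p_2; 5 in all.

5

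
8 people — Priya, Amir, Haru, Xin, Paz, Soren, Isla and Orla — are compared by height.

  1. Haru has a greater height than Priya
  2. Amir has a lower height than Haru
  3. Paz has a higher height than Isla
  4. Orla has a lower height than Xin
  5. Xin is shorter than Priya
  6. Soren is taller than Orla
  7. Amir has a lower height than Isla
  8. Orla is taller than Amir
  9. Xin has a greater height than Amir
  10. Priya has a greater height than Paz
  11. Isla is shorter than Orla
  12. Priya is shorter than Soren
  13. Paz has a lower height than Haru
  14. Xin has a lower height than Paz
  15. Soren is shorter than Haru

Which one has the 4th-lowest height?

Piecing the relations together gives one ordering: Amir < Isla < Orla < Xin < Paz < Priya < Soren < Haru.
Counting 4 from the smallest end gives Xin.

Xin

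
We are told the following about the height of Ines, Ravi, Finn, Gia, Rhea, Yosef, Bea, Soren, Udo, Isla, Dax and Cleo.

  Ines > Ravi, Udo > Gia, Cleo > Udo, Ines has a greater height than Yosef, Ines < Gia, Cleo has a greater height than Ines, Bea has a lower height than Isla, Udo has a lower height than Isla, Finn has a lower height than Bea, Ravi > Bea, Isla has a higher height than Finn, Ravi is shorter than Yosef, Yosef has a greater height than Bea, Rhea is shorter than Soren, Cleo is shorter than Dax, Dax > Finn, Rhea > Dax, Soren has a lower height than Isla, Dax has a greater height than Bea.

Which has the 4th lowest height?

Piecing the relations together gives one ordering: Finn < Bea < Ravi < Yosef < Ines < Gia < Udo < Cleo < Dax < Rhea < Soren < Isla.
Counting 4 from the smallest end gives Yosef.

Yosef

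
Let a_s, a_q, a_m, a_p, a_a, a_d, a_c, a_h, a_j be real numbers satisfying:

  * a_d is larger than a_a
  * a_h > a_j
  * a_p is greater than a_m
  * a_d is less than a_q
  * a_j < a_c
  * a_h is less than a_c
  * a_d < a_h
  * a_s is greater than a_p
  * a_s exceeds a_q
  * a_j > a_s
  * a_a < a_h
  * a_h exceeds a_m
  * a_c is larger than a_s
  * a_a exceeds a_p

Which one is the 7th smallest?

Piecing the relations together gives one ordering: a_m < a_p < a_a < a_d < a_q < a_s < a_j < a_h < a_c.
Counting 7 from the smallest end gives a_j.

a_j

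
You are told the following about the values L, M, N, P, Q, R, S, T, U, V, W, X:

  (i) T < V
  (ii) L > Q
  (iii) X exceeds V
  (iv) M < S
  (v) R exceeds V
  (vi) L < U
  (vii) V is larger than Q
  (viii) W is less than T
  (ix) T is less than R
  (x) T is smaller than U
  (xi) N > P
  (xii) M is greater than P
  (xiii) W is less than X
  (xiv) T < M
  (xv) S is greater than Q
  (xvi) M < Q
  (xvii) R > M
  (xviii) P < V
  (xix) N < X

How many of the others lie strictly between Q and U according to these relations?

1

Chaining upward from Q reaches: L, V, R, S, X.
Chaining downward from U reaches: W, T, P, M, L.
Strictly between Q and U are those in both lists: L — 1 element.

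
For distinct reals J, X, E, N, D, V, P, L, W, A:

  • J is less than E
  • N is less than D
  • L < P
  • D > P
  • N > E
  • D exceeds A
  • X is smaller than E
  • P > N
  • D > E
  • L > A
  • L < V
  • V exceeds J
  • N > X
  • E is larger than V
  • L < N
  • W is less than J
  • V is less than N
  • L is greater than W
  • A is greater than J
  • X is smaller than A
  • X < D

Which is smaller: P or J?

J < A < L < V < E < N < P, by transitivity through A, L, V, E, N.
So J < P; J is the smaller of the two.

J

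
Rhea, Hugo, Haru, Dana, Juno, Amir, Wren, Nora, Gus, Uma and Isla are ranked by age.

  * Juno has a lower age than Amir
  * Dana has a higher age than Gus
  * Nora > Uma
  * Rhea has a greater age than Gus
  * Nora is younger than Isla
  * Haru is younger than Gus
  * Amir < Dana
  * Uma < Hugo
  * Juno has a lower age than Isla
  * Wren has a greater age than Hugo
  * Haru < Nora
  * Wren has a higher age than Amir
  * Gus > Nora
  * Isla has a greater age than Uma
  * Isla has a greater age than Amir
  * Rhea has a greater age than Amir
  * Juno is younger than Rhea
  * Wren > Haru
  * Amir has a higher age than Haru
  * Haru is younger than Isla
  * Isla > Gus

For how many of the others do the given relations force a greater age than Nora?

4

The elements the relations force above Nora are Gus, Dana, Isla, Rhea — no chain reaches any other.
That is 4.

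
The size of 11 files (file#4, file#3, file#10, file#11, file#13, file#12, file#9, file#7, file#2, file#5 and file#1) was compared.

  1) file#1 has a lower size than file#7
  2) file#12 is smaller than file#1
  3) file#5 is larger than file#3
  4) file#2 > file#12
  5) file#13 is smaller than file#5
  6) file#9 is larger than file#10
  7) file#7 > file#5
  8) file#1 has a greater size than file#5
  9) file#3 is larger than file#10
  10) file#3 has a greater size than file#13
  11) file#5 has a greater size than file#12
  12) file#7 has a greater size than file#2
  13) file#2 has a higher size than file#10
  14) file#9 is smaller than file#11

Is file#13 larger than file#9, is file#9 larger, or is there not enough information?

undetermined

Following every chain through file#9: above file#9 we get file#11; below file#9 we get file#10.
file#13 is not reached, and no chain runs the other way from file#13 to file#9.
So the given relations leave the order of file#9 and file#13 undetermined.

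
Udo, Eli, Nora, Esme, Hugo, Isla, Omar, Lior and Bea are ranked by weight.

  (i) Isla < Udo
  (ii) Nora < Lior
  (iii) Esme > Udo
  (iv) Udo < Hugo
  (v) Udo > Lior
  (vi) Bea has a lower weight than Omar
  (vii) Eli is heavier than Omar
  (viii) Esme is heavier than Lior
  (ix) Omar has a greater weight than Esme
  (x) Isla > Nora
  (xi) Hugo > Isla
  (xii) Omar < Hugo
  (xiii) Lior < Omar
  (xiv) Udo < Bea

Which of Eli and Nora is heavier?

Eli

Following the relations from Nora: Nora < Lior < Udo < Esme < Omar < Eli.
So Nora < Eli; Eli is the heavier of the two.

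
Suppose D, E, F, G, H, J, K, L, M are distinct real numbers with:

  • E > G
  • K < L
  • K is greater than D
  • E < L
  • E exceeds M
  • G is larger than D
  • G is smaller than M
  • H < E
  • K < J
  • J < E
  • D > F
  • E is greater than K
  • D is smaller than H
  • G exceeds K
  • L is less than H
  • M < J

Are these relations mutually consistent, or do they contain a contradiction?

We have H < E stated directly, yet also E < L < H by chaining the others — so E < H. Contradiction.

inconsistent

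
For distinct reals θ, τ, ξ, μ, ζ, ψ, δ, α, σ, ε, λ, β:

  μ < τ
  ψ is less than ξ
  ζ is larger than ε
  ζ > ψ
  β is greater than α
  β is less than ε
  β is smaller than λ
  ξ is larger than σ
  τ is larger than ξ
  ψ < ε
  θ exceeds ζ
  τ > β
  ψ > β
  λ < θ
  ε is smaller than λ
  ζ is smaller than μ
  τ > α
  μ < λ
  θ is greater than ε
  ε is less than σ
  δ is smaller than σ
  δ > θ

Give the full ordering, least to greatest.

The consecutive links are each given: α < β; β < ψ; ψ < ε; ε < ζ; ζ < μ; μ < λ; λ < θ; θ < δ; δ < σ; σ < ξ; ξ < τ.

α < β < ψ < ε < ζ < μ < λ < θ < δ < σ < ξ < τ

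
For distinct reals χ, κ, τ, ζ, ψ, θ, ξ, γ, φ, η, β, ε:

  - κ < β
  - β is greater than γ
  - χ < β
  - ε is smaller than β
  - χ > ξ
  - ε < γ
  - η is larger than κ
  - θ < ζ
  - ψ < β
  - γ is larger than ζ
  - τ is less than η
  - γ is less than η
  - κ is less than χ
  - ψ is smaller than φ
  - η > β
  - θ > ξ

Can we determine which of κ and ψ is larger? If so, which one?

Following every chain through ψ: above ψ we get β, φ, η.
κ is not reached, and no chain runs the other way from κ to ψ.
So the given relations leave the order of ψ and κ undetermined.

undetermined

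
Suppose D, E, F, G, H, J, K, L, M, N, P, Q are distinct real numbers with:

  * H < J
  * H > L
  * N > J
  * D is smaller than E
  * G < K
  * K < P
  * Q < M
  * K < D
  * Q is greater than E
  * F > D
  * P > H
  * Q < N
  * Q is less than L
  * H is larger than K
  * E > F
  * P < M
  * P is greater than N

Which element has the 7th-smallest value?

L

The consecutive relations fix a unique order: G < K < D < F < E < Q < L < H < J < N < P < M.
Counting 7 from the smallest end gives L.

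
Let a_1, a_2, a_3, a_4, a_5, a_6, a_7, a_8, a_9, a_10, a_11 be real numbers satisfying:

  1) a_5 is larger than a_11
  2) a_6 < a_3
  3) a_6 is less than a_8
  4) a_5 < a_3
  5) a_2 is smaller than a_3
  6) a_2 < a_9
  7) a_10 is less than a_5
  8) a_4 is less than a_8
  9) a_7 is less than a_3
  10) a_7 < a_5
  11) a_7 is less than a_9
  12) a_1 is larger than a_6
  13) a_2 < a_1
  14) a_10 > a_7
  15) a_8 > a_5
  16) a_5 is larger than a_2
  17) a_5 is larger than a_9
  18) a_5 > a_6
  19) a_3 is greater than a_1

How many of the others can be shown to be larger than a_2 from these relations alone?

5

From a_2 the given relations immediately reach a_1, a_9, a_5, a_3.
From those, a_8 — 5 in total.
No other element is forced above a_2 by the given relations, so the count is 5.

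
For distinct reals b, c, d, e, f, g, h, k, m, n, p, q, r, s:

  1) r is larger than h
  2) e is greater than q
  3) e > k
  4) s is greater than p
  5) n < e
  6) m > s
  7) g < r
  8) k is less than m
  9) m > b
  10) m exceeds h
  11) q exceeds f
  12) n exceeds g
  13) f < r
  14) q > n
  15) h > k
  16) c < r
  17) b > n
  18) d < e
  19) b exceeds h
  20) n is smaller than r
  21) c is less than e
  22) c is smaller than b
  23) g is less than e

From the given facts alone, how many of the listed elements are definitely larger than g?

Directly above g: n, e, r.
One step further: b, q (5 so far).
One step further: m (6 so far).
Nothing else is reachable above g; 6 in all.

6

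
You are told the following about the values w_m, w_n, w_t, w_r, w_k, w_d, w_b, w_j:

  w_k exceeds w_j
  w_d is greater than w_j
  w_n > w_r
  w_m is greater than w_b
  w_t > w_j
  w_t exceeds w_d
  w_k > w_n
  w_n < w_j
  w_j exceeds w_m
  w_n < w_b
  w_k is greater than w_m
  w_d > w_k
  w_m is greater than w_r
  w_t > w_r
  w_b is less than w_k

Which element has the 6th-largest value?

w_b

Piecing the relations together gives one ordering: w_r < w_n < w_b < w_m < w_j < w_k < w_d < w_t.
Counting 6 from the largest end gives w_b.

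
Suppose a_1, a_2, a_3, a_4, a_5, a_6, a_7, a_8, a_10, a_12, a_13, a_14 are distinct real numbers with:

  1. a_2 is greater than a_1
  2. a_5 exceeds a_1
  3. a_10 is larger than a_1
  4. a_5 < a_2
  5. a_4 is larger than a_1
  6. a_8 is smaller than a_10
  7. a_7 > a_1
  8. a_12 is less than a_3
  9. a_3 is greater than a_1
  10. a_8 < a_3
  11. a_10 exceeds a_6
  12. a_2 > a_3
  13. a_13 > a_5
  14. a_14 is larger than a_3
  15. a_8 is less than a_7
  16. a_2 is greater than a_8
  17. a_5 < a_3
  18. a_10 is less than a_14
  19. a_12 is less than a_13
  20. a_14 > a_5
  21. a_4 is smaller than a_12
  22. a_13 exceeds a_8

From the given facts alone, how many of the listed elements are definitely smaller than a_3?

From a_3 the given relations immediately reach a_1, a_5, a_8, a_12.
From those, a_4 — 5 in total.
Nothing else is reachable below a_3; 5 in all.

5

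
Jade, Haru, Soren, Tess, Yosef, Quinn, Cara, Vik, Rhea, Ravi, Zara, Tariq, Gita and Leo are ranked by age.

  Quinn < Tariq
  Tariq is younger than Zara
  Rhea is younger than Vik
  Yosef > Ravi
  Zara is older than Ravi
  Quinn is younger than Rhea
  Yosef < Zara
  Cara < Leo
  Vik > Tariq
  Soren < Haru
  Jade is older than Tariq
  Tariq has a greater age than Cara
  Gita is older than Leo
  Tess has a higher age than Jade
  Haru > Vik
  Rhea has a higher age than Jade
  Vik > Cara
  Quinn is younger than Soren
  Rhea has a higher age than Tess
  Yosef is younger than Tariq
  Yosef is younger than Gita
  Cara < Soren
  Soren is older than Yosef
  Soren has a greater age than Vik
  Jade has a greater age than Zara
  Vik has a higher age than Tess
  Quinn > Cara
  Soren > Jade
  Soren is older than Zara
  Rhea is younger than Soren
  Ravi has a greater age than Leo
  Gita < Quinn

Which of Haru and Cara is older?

Haru

The relevant relations are Cara < Leo; Leo < Ravi; Ravi < Yosef; Yosef < Gita; Gita < Quinn; Quinn < Tariq; Tariq < Zara; Zara < Jade; Jade < Tess; Tess < Rhea; Rhea < Vik; Vik < Soren; Soren < Haru.
Together: Cara < Leo < Ravi < Yosef < Gita < Quinn < Tariq < Zara < Jade < Tess < Rhea < Vik < Soren < Haru.
So Cara < Haru; Haru is the older of the two.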